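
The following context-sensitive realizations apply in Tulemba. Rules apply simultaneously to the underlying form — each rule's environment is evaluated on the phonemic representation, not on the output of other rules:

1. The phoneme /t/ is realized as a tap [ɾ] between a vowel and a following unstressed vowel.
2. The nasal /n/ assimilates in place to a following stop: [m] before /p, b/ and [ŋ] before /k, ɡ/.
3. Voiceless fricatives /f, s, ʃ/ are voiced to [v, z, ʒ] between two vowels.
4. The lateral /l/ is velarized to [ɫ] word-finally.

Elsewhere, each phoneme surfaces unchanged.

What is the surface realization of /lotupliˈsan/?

[loɾupliˈzan]

/l/ (word-initial): rule 4 targets it, but not word-finally → unchanged [l].
/o/ (between /l/ and /t/) is unaffected → [o].
/t/ — between /o/ and /u/, between a vowel and a following unstressed vowel — surfaces as [ɾ] (rule 1).
/u/ (between /t/ and /p/) is unaffected → [u].
/p/ (between /u/ and /l/): no rule targets it → [p].
/l/ — between /p/ and /i/; rule 4 does not apply here → [l].
/i/ — not in any rule's target class → [i].
/s/ meets the environment for rule 3 (between two vowels) → [z].
/a/ stays [a].
/n/ (word-final): rule 2 targets it, but not before a labial or velar stop → unchanged [n].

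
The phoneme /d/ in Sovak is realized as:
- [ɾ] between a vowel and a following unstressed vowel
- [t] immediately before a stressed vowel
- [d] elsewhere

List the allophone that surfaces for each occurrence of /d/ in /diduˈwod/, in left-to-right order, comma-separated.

[d], [ɾ], [d]

Occurrence 1 (position 1): no conditioning environment matches → elsewhere allophone [d].
Occurrence 2 (position 3): between a vowel and a following unstressed vowel → [ɾ].
Occurrence 3 (position 7): no conditioning environment matches → elsewhere allophone [d].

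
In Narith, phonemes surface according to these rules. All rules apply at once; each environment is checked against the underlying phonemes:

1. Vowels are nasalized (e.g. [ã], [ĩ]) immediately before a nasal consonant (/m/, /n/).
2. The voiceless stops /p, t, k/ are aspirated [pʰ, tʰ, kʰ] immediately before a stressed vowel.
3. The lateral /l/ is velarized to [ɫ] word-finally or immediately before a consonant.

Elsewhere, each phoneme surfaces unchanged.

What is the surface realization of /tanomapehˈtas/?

/t/ (word-initial): rule 2 targets it, but not immediately before a stressed vowel → unchanged [t].
Rule 1 applies to /a/ (between /t/ and /n/: before a nasal consonant) → [ã].
/o/ — between /n/ and /m/, before a nasal consonant — surfaces as [õ] (rule 1).
/a/ — between /m/ and /p/; rule 1 does not apply here → [a].
/p/ (between /a/ and /e/) is in the target of rule 2 but the environment (immediately before a stressed vowel) is not met → [p].
/e/ (between /p/ and /h/) is in the target of rule 1 but the environment (before a nasal consonant) is not met → [e].
/t/ (between /h/ and /a/): immediately before a stressed vowel, so rule 2 applies → [tʰ].
/a/ (between /t/ and /s/) is in the target of rule 1 but the environment (before a nasal consonant) is not met → [a].

[tãnõmapehˈtʰas]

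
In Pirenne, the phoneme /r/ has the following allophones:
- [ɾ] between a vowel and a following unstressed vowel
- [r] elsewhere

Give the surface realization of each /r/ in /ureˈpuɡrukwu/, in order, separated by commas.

[ɾ], [r]

Occurrence 1 (position 2): between a vowel and a following unstressed vowel → [ɾ].
Occurrence 2 (position 7): no conditioning environment matches → elsewhere allophone [r].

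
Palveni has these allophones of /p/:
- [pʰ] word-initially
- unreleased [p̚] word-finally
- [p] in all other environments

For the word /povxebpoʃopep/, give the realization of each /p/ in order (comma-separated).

Occurrence 1 (position 1): word-initially → [pʰ].
Occurrence 2 (position 7): no conditioning environment matches → elsewhere allophone [p].
Occurrence 3 (position 11): no conditioning environment matches → elsewhere allophone [p].
Occurrence 4 (position 13): word-finally → [p̚].

[pʰ], [p], [p], [p̚]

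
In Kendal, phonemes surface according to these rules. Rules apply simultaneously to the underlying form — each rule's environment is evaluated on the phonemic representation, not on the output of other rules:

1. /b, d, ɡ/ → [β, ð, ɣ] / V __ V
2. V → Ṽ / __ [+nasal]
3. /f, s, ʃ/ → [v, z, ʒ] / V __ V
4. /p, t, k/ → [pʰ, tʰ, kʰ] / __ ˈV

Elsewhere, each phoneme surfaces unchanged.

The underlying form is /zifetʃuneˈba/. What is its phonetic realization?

[zivetʃũneˈβa]

/z/ — not in any rule's target class → [z].
/i/ (between /z/ and /f/) fails the environment for rule 2, so it stays [i].
/f/ meets the environment for rule 3 (between two vowels) → [v].
/e/ (between /f/ and /t/): rule 2 targets it, but not before a nasal consonant → unchanged [e].
/t/ — between /e/ and /ʃ/; rule 4 does not apply here → [t].
/ʃ/ (between /t/ and /u/) is in the target of rule 3 but the environment (between two vowels) is not met → [ʃ].
Rule 2 applies to /u/ (between /ʃ/ and /n/: before a nasal consonant) → [ũ].
/n/ (between /u/ and /e/) is unaffected → [n].
/e/ (between /n/ and /b/) fails the environment for rule 2, so it stays [e].
/b/ meets the environment for rule 1 (between two vowels) → [β].
/a/ (word-final) is in the target of rule 2 but the environment (before a nasal consonant) is not met → [a].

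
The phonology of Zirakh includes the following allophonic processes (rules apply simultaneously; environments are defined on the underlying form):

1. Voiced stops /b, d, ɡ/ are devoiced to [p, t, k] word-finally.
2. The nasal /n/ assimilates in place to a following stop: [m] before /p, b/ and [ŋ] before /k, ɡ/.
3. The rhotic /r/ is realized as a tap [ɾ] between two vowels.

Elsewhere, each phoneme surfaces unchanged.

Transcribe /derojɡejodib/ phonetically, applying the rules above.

[deɾojɡejodip]

/d/ (word-initial) is in the target of rule 1 but the environment (word-finally) is not met → [d].
/e/ (between /d/ and /r/): no rule targets it → [e].
Rule 3 applies to /r/ (between /e/ and /o/: between two vowels) → [ɾ].
/o/ — not in any rule's target class → [o].
/j/ — not in any rule's target class → [j].
/ɡ/ (between /j/ and /e/): rule 1 targets it, but not word-finally → unchanged [ɡ].
/e/ (between /ɡ/ and /j/): no rule targets it → [e].
/j/ (between /e/ and /o/): no rule targets it → [j].
/o/ — not in any rule's target class → [o].
/d/ (between /o/ and /i/) is in the target of rule 1 but the environment (word-finally) is not met → [d].
/i/ (between /d/ and /b/): no rule targets it → [i].
/b/ meets the environment for rule 1 (word-finally) → [p].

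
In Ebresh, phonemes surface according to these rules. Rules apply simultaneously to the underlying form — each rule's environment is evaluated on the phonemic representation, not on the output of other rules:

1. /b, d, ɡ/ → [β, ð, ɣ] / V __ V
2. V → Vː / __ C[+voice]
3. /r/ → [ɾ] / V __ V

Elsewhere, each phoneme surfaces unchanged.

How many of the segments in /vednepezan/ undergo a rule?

Segments that undergo a rule: /e/ → [eː] (rule 2); /e/ → [eː] (rule 2); /a/ → [aː] (rule 2).
All other segments surface unchanged.

3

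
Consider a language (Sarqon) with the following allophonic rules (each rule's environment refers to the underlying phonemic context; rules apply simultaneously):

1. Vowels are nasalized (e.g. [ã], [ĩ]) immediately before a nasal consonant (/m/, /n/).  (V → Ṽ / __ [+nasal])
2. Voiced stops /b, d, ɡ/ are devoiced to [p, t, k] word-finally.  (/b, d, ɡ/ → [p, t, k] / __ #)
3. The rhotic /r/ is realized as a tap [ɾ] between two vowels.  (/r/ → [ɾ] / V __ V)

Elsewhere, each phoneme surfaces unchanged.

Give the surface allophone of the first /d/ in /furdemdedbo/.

/d/ — between /r/ and /e/; rule 2 does not apply here → [d].

[d]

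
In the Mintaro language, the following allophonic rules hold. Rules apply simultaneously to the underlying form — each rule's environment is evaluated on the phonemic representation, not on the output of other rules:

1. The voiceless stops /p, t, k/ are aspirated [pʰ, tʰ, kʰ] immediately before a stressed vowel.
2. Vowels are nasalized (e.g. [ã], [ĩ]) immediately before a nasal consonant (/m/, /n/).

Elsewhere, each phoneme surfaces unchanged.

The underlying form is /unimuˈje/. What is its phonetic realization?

Rule 2 applies to /u/ (word-initial: before a nasal consonant) → [ũ].
/n/ — not in any rule's target class → [n].
/i/ — between /n/ and /m/, before a nasal consonant — surfaces as [ĩ] (rule 2).
/m/ — not in any rule's target class → [m].
/u/ (between /m/ and /j/) is in the target of rule 2 but the environment (before a nasal consonant) is not met → [u].
/j/ — not in any rule's target class → [j].
/e/ (word-final) is in the target of rule 2 but the environment (before a nasal consonant) is not met → [e].

[ũnĩmuˈje]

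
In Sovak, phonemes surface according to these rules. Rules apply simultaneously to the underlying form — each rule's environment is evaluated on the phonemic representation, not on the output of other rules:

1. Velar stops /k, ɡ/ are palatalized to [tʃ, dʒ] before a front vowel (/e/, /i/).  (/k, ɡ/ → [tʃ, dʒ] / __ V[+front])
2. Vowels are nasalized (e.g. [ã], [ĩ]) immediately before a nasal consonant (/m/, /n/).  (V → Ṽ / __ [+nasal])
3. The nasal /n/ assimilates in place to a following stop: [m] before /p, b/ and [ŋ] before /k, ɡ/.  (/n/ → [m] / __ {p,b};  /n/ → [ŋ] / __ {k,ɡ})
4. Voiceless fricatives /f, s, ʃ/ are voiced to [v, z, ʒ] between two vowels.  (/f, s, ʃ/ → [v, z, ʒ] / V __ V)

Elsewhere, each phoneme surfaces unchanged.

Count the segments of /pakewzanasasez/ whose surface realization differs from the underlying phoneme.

Segments that undergo a rule: /k/ → [tʃ] (rule 1); /a/ → [ã] (rule 2); /s/ → [z] (rule 4); /s/ → [z] (rule 4).
All other segments surface unchanged.

4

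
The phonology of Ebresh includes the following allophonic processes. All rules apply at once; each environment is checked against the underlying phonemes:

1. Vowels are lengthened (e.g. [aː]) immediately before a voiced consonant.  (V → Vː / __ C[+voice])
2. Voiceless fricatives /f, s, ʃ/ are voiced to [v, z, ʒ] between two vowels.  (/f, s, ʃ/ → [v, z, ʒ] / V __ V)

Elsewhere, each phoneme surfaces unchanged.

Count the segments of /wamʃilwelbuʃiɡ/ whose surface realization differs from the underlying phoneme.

Segments that undergo a rule: /a/ → [aː] (rule 1); /i/ → [iː] (rule 1); /e/ → [eː] (rule 1); /ʃ/ → [ʒ] (rule 2); /i/ → [iː] (rule 1).
All other segments surface unchanged.

5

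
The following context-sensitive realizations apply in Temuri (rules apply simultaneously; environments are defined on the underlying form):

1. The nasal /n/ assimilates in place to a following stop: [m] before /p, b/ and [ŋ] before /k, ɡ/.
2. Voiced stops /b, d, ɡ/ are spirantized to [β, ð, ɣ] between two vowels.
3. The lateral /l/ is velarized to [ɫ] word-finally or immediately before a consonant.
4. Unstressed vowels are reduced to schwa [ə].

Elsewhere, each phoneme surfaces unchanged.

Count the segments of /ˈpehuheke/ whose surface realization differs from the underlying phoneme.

3

Segments that undergo a rule: /u/ → [ə] (rule 4); /e/ → [ə] (rule 4); /e/ → [ə] (rule 4).
All other segments surface unchanged.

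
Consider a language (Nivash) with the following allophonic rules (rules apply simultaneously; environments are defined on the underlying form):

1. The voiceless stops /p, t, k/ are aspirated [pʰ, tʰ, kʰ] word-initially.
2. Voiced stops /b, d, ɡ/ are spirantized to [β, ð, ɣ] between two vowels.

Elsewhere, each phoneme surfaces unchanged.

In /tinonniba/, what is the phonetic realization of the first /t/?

/t/ meets the environment for rule 1 (word-initially) → [tʰ].

[tʰ]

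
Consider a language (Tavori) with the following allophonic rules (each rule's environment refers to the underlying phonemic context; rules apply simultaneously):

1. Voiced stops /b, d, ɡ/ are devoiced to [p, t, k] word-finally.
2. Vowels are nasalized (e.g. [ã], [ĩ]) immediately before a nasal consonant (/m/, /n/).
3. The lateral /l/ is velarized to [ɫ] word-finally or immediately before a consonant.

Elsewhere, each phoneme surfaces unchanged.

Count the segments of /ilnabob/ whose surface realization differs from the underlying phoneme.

2

Segments that undergo a rule: /l/ → [ɫ] (rule 3); /b/ → [p] (rule 1).
All other segments surface unchanged.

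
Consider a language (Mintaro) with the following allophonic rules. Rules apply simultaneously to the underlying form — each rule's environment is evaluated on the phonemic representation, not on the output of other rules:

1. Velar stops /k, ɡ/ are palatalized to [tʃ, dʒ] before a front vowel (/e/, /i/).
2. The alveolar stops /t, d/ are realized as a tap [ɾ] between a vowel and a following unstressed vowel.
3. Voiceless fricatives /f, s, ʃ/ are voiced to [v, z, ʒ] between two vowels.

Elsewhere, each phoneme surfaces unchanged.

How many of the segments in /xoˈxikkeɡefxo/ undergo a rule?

Segments that undergo a rule: /k/ → [tʃ] (rule 1); /ɡ/ → [dʒ] (rule 1).
All other segments surface unchanged.

2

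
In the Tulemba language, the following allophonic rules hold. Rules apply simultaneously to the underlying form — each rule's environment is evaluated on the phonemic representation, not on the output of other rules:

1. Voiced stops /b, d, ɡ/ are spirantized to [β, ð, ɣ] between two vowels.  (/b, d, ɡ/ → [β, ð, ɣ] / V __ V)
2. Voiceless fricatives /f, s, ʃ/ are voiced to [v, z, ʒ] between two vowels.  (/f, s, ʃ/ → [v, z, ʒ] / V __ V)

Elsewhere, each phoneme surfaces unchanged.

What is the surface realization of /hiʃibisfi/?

/ʃ/ (between /i/ and /i/) occurs between two vowels → [ʒ] by rule 2.
Rule 1 applies to /b/ (between /i/ and /i/: between two vowels) → [β].
/s/ — between /i/ and /f/; rule 2 does not apply here → [s].
/f/ — between /s/ and /i/; rule 2 does not apply here → [f].

[hiʒiβisfi]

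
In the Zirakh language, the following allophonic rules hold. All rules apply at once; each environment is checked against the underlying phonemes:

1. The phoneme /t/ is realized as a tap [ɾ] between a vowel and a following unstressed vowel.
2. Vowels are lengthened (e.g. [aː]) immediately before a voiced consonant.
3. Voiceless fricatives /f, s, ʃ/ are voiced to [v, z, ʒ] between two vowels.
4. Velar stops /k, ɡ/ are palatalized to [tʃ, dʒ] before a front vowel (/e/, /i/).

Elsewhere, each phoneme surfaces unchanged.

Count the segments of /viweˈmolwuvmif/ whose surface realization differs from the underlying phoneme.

4

Segments that undergo a rule: /i/ → [iː] (rule 2); /e/ → [eː] (rule 2); /o/ → [oː] (rule 2); /u/ → [uː] (rule 2).
All other segments surface unchanged.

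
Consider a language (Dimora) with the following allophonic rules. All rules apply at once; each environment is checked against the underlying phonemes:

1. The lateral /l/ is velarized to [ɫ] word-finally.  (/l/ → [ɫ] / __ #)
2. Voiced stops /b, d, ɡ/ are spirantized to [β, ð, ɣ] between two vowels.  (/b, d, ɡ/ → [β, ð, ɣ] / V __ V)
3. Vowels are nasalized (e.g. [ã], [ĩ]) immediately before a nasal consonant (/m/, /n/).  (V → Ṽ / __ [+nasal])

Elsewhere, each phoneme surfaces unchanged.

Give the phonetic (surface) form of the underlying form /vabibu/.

[vaβiβu]

/v/ — not in any rule's target class → [v].
/a/ (between /v/ and /b/) fails the environment for rule 3, so it stays [a].
/b/ meets the environment for rule 2 (between two vowels) → [β].
/i/ — between /b/ and /b/; rule 3 does not apply here → [i].
/b/ meets the environment for rule 2 (between two vowels) → [β].
/u/ (word-final): rule 3 targets it, but not before a nasal consonant → unchanged [u].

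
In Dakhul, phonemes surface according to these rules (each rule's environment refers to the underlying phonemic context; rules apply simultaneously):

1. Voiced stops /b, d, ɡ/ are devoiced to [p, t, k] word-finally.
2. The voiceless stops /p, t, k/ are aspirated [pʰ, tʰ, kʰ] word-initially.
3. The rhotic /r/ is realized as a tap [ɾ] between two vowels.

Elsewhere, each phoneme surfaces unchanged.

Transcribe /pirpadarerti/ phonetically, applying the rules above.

/p/ (word-initial): word-initially, so rule 2 applies → [pʰ].
/i/ (between /p/ and /r/) is unaffected → [i].
/r/ — between /i/ and /p/; rule 3 does not apply here → [r].
/p/ (between /r/ and /a/) fails the environment for rule 2, so it stays [p].
/a/ stays [a].
/d/ — between /a/ and /a/; rule 1 does not apply here → [d].
/a/ (between /d/ and /r/) is unaffected → [a].
/r/ (between /a/ and /e/): between two vowels, so rule 3 applies → [ɾ].
/e/ (between /r/ and /r/) is unaffected → [e].
/r/ — between /e/ and /t/; rule 3 does not apply here → [r].
/t/ — between /r/ and /i/; rule 2 does not apply here → [t].
/i/ (word-final) is unaffected → [i].

[pʰirpadaɾerti]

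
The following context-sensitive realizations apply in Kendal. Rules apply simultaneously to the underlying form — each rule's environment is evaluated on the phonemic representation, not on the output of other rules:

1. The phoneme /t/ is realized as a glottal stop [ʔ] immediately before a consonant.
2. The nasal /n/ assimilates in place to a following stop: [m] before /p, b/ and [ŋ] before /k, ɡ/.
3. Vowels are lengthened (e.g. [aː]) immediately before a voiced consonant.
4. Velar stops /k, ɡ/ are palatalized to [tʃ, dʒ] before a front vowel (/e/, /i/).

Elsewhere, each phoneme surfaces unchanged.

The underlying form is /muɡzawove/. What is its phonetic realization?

/m/ — not in any rule's target class → [m].
/u/ (between /m/ and /ɡ/): before a voiced consonant, so rule 3 applies → [uː].
/ɡ/ — between /u/ and /z/; rule 4 does not apply here → [ɡ].
/z/ — not in any rule's target class → [z].
/a/ (between /z/ and /w/): before a voiced consonant, so rule 3 applies → [aː].
/w/ (between /a/ and /o/) is unaffected → [w].
/o/ (between /w/ and /v/): before a voiced consonant, so rule 3 applies → [oː].
/v/ (between /o/ and /e/) is unaffected → [v].
/e/ — word-final; rule 3 does not apply here → [e].

[muːɡzaːwoːve]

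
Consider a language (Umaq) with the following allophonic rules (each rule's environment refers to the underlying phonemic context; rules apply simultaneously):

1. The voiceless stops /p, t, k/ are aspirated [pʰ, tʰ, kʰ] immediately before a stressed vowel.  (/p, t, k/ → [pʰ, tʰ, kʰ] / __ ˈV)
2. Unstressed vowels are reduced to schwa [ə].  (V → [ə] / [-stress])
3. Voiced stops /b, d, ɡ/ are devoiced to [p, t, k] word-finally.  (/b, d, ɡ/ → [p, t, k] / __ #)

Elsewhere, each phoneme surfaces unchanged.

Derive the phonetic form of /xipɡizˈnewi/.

/i/ (between /x/ and /p/): in an unstressed syllable, so rule 2 applies → [ə].
/p/ — between /i/ and /ɡ/; rule 1 does not apply here → [p].
/ɡ/ (between /p/ and /i/): rule 3 targets it, but not word-finally → unchanged [ɡ].
Rule 2 applies to /i/ (between /ɡ/ and /z/: in an unstressed syllable) → [ə].
/e/ (between /n/ and /w/) fails the environment for rule 2, so it stays [e].
/i/ (word-final) occurs in an unstressed syllable → [ə] by rule 2.

[xəpɡəzˈnewə]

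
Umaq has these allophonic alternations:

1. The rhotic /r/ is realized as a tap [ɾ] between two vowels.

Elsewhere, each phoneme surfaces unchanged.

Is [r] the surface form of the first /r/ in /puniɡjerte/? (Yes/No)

/r/ (between /e/ and /t/) is in the target of rule 1 but the environment (between two vowels) is not met → [r].
The actual realization is [r], which matches [r].

Yes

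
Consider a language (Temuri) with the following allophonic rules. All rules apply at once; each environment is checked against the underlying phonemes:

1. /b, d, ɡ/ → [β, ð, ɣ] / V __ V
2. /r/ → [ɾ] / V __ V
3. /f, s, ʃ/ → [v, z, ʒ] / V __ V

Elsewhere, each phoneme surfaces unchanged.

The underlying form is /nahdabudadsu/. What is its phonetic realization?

[nahdaβuðadsu]

/d/ — between /h/ and /a/; rule 1 does not apply here → [d].
/b/ (between /a/ and /u/): between two vowels, so rule 1 applies → [β].
/d/ meets the environment for rule 1 (between two vowels) → [ð].
/d/ (between /a/ and /s/) fails the environment for rule 1, so it stays [d].
/s/ (between /d/ and /u/): rule 3 targets it, but not between two vowels → unchanged [s].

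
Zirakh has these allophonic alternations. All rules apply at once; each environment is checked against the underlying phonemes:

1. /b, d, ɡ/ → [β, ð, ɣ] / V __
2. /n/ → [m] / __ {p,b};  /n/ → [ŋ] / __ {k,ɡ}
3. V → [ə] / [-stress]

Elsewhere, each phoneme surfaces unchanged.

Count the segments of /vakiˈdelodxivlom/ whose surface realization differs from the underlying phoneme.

Segments that undergo a rule: /a/ → [ə] (rule 3); /i/ → [ə] (rule 3); /d/ → [ð] (rule 1); /o/ → [ə] (rule 3); /d/ → [ð] (rule 1); /i/ → [ə] (rule 3); /o/ → [ə] (rule 3).
All other segments surface unchanged.

7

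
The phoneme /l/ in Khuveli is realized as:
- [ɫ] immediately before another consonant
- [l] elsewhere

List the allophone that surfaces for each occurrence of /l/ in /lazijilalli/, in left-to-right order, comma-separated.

[l], [l], [ɫ], [l]

Occurrence 1 (position 1): no conditioning environment matches → elsewhere allophone [l].
Occurrence 2 (position 7): no conditioning environment matches → elsewhere allophone [l].
Occurrence 3 (position 9): immediately before another consonant → [ɫ].
Occurrence 4 (position 10): no conditioning environment matches → elsewhere allophone [l].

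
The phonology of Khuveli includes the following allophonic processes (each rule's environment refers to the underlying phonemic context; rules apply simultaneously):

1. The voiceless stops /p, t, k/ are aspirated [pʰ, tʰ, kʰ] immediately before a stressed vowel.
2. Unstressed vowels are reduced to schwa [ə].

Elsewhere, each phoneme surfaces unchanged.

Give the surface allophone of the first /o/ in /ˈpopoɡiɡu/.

[o]

/o/ (between /p/ and /p/): rule 2 targets it, but not in an unstressed syllable → unchanged [o].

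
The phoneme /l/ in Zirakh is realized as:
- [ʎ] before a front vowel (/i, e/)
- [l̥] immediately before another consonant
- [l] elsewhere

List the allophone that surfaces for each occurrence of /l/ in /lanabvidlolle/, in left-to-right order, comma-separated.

[l], [l], [l̥], [ʎ]

Occurrence 1 (position 1): no conditioning environment matches → elsewhere allophone [l].
Occurrence 2 (position 9): no conditioning environment matches → elsewhere allophone [l].
Occurrence 3 (position 11): immediately before another consonant → [l̥].
Occurrence 4 (position 12): before a front vowel (/i, e/) → [ʎ].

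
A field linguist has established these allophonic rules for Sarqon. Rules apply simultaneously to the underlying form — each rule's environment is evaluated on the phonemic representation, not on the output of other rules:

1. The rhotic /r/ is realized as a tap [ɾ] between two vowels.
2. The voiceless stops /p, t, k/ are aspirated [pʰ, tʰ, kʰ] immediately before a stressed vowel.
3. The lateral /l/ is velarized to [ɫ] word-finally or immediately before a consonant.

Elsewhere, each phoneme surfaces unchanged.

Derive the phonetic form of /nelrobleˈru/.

[neɫrobleˈɾu]

/n/ (word-initial): no rule targets it → [n].
/e/ — not in any rule's target class → [e].
/l/ meets the environment for rule 3 (word-finally or immediately before a consonant) → [ɫ].
/r/ — between /l/ and /o/; rule 1 does not apply here → [r].
/o/ stays [o].
/b/ (between /o/ and /l/): no rule targets it → [b].
/l/ (between /b/ and /e/): rule 3 targets it, but not word-finally or immediately before a consonant → unchanged [l].
/e/ — not in any rule's target class → [e].
/r/ — between /e/ and /u/, between two vowels — surfaces as [ɾ] (rule 1).
/u/ — not in any rule's target class → [u].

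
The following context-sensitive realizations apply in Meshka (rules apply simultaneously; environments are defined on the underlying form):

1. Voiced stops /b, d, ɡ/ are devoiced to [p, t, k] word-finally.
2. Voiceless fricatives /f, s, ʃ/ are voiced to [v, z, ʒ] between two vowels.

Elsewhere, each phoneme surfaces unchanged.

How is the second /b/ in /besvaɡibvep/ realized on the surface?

[b]

/b/ (between /i/ and /v/) fails the environment for rule 1, so it stays [b].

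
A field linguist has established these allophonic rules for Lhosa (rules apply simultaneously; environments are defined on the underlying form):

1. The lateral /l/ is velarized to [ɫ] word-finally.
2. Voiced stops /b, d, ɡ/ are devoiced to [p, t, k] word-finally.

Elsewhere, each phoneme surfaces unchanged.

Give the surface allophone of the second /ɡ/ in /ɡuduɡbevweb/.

[ɡ]

/ɡ/ (between /u/ and /b/) is in the target of rule 2 but the environment (word-finally) is not met → [ɡ].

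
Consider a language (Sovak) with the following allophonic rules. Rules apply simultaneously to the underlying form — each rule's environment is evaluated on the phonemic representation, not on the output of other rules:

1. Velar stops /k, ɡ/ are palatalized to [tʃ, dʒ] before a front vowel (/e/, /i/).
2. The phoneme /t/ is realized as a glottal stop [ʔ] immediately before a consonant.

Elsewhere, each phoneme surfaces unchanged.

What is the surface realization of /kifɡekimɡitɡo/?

/k/ (word-initial) occurs before a front vowel → [tʃ] by rule 1.
/i/ — not in any rule's target class → [i].
/f/ — not in any rule's target class → [f].
/ɡ/ (between /f/ and /e/) occurs before a front vowel → [dʒ] by rule 1.
/e/ (between /ɡ/ and /k/): no rule targets it → [e].
/k/ — between /e/ and /i/, before a front vowel — surfaces as [tʃ] (rule 1).
/i/ (between /k/ and /m/) is unaffected → [i].
/m/ — not in any rule's target class → [m].
/ɡ/ (between /m/ and /i/): before a front vowel, so rule 1 applies → [dʒ].
/i/ (between /ɡ/ and /t/): no rule targets it → [i].
/t/ meets the environment for rule 2 (immediately before a consonant) → [ʔ].
/ɡ/ — between /t/ and /o/; rule 1 does not apply here → [ɡ].
/o/ stays [o].

[tʃifdʒetʃimdʒiʔɡo]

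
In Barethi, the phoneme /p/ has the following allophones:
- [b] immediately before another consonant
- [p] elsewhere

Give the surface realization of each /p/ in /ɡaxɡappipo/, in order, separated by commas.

Occurrence 1 (position 6): immediately before another consonant → [b].
Occurrence 2 (position 7): no conditioning environment matches → elsewhere allophone [p].
Occurrence 3 (position 9): no conditioning environment matches → elsewhere allophone [p].

[b], [p], [p]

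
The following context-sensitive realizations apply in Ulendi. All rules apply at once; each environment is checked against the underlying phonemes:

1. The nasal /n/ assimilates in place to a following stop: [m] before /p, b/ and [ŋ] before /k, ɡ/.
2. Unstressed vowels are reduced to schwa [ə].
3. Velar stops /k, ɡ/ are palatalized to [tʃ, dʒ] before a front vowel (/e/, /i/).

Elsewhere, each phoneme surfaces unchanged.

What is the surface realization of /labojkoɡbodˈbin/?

/l/ (word-initial): no rule targets it → [l].
Rule 2 applies to /a/ (between /l/ and /b/: in an unstressed syllable) → [ə].
/b/ (between /a/ and /o/): no rule targets it → [b].
/o/ — between /b/ and /j/, in an unstressed syllable — surfaces as [ə] (rule 2).
/j/ (between /o/ and /k/) is unaffected → [j].
/k/ (between /j/ and /o/) is in the target of rule 3 but the environment (before a front vowel) is not met → [k].
/o/ meets the environment for rule 2 (in an unstressed syllable) → [ə].
/ɡ/ (between /o/ and /b/): rule 3 targets it, but not before a front vowel → unchanged [ɡ].
/b/ stays [b].
/o/ meets the environment for rule 2 (in an unstressed syllable) → [ə].
/d/ stays [d].
/b/ stays [b].
/i/ (between /b/ and /n/) fails the environment for rule 2, so it stays [i].
/n/ (word-final) fails the environment for rule 1, so it stays [n].

[ləbəjkəɡbədˈbin]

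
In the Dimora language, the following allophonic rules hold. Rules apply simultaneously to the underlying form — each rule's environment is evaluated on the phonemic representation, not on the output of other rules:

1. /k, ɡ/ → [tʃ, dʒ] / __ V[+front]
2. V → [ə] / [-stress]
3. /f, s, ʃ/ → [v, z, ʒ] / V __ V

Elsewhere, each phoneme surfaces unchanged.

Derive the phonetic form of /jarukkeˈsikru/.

/j/ (word-initial): no rule targets it → [j].
/a/ meets the environment for rule 2 (in an unstressed syllable) → [ə].
/r/ (between /a/ and /u/) is unaffected → [r].
Rule 2 applies to /u/ (between /r/ and /k/: in an unstressed syllable) → [ə].
/k/ (between /u/ and /k/) fails the environment for rule 1, so it stays [k].
/k/ meets the environment for rule 1 (before a front vowel) → [tʃ].
/e/ (between /k/ and /s/): in an unstressed syllable, so rule 2 applies → [ə].
/s/ — between /e/ and /i/, between two vowels — surfaces as [z] (rule 3).
/i/ (between /s/ and /k/): rule 2 targets it, but not in an unstressed syllable → unchanged [i].
/k/ (between /i/ and /r/) is in the target of rule 1 but the environment (before a front vowel) is not met → [k].
/r/ (between /k/ and /u/) is unaffected → [r].
/u/ (word-final): in an unstressed syllable, so rule 2 applies → [ə].

[jərəktʃəˈzikrə]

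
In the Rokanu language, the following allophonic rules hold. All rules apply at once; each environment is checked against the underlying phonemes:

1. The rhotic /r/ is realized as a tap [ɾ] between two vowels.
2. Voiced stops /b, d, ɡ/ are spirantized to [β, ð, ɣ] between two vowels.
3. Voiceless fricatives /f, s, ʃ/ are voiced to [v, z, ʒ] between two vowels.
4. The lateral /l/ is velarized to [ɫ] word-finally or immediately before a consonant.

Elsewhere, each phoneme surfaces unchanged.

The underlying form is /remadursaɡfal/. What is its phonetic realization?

/r/ — word-initial; rule 1 does not apply here → [r].
/e/ (between /r/ and /m/) is unaffected → [e].
/m/ stays [m].
/a/ stays [a].
/d/ meets the environment for rule 2 (between two vowels) → [ð].
/u/ (between /d/ and /r/): no rule targets it → [u].
/r/ — between /u/ and /s/; rule 1 does not apply here → [r].
/s/ (between /r/ and /a/): rule 3 targets it, but not between two vowels → unchanged [s].
/a/ (between /s/ and /ɡ/): no rule targets it → [a].
/ɡ/ — between /a/ and /f/; rule 2 does not apply here → [ɡ].
/f/ (between /ɡ/ and /a/) fails the environment for rule 3, so it stays [f].
/a/ (between /f/ and /l/) is unaffected → [a].
/l/ — word-final, word-finally or immediately before a consonant — surfaces as [ɫ] (rule 4).

[remaðursaɡfaɫ]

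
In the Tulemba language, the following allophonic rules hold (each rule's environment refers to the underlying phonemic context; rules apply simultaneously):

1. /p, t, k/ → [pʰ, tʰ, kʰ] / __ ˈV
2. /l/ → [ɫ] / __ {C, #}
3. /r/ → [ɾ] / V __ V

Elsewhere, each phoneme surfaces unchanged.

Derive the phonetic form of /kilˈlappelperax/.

[kiɫˈlappeɫpeɾax]

/k/ — word-initial; rule 1 does not apply here → [k].
/i/ (between /k/ and /l/): no rule targets it → [i].
/l/ (between /i/ and /l/) occurs word-finally or immediately before a consonant → [ɫ] by rule 2.
/l/ (between /l/ and /a/) fails the environment for rule 2, so it stays [l].
/a/ — not in any rule's target class → [a].
/p/ (between /a/ and /p/): rule 1 targets it, but not immediately before a stressed vowel → unchanged [p].
/p/ — between /p/ and /e/; rule 1 does not apply here → [p].
/e/ — not in any rule's target class → [e].
/l/ meets the environment for rule 2 (word-finally or immediately before a consonant) → [ɫ].
/p/ (between /l/ and /e/): rule 1 targets it, but not immediately before a stressed vowel → unchanged [p].
/e/ (between /p/ and /r/) is unaffected → [e].
/r/ (between /e/ and /a/): between two vowels, so rule 3 applies → [ɾ].
/a/ (between /r/ and /x/) is unaffected → [a].
/x/ (word-final): no rule targets it → [x].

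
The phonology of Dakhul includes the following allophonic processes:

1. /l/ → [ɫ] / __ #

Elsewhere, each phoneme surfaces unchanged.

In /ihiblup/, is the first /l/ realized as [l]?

/l/ — between /b/ and /u/; rule 1 does not apply here → [l].
The actual realization is [l], which matches [l].

Yes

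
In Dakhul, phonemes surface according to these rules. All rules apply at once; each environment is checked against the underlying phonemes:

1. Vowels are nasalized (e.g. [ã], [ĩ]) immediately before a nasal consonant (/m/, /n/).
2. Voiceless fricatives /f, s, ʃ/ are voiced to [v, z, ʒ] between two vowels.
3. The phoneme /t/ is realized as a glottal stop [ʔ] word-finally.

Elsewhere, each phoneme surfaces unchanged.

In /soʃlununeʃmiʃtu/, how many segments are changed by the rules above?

2

Segments that undergo a rule: /u/ → [ũ] (rule 1); /u/ → [ũ] (rule 1).
All other segments surface unchanged.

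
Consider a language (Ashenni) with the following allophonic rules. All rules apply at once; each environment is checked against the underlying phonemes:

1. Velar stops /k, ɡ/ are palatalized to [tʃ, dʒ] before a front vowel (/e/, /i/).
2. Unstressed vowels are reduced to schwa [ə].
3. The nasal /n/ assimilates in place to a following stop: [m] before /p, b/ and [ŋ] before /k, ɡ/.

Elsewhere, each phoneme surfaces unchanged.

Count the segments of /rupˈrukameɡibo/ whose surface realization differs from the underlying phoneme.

Segments that undergo a rule: /u/ → [ə] (rule 2); /a/ → [ə] (rule 2); /e/ → [ə] (rule 2); /ɡ/ → [dʒ] (rule 1); /i/ → [ə] (rule 2); /o/ → [ə] (rule 2).
All other segments surface unchanged.

6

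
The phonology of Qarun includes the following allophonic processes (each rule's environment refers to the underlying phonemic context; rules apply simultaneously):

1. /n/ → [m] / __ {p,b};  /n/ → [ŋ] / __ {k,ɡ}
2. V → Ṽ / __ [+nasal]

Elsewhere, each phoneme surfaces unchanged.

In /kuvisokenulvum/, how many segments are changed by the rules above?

2

Segments that undergo a rule: /e/ → [ẽ] (rule 2); /u/ → [ũ] (rule 2).
All other segments surface unchanged.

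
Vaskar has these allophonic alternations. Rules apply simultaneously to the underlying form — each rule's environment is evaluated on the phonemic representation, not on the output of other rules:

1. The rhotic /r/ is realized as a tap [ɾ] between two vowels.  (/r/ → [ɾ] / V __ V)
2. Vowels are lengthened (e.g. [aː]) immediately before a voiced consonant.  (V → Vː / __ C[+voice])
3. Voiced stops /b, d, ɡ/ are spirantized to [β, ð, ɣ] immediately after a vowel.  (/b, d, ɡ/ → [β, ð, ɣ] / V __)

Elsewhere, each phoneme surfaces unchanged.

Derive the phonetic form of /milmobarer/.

[miːlmoːβaːɾeːr]

/m/ — not in any rule's target class → [m].
/i/ — between /m/ and /l/, before a voiced consonant — surfaces as [iː] (rule 2).
/l/ stays [l].
/m/ — not in any rule's target class → [m].
/o/ (between /m/ and /b/): before a voiced consonant, so rule 2 applies → [oː].
/b/ meets the environment for rule 3 (immediately after a vowel) → [β].
/a/ meets the environment for rule 2 (before a voiced consonant) → [aː].
/r/ — between /a/ and /e/, between two vowels — surfaces as [ɾ] (rule 1).
Rule 2 applies to /e/ (between /r/ and /r/: before a voiced consonant) → [eː].
/r/ — word-final; rule 1 does not apply here → [r].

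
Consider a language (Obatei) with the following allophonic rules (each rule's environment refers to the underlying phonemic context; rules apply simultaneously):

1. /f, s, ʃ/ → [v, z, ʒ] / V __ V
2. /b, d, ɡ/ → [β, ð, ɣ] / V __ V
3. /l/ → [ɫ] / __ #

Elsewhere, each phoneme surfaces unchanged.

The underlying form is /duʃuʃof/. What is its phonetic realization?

/d/ (word-initial): rule 2 targets it, but not between two vowels → unchanged [d].
/u/ (between /d/ and /ʃ/): no rule targets it → [u].
/ʃ/ (between /u/ and /u/) occurs between two vowels → [ʒ] by rule 1.
/u/ (between /ʃ/ and /ʃ/) is unaffected → [u].
/ʃ/ (between /u/ and /o/): between two vowels, so rule 1 applies → [ʒ].
/o/ (between /ʃ/ and /f/): no rule targets it → [o].
/f/ — word-final; rule 1 does not apply here → [f].

[duʒuʒof]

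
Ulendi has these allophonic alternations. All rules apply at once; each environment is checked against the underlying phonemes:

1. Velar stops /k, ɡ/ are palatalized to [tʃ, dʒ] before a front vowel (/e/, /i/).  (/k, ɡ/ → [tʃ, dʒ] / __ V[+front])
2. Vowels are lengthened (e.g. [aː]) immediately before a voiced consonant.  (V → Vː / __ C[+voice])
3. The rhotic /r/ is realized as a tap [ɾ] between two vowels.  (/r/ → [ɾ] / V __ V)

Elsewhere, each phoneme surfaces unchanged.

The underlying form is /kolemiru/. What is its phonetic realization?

/k/ (word-initial) is in the target of rule 1 but the environment (before a front vowel) is not met → [k].
/o/ — between /k/ and /l/, before a voiced consonant — surfaces as [oː] (rule 2).
/l/ stays [l].
/e/ (between /l/ and /m/) occurs before a voiced consonant → [eː] by rule 2.
/m/ (between /e/ and /i/) is unaffected → [m].
/i/ (between /m/ and /r/) occurs before a voiced consonant → [iː] by rule 2.
/r/ — between /i/ and /u/, between two vowels — surfaces as [ɾ] (rule 3).
/u/ (word-final) fails the environment for rule 2, so it stays [u].

[koːleːmiːɾu]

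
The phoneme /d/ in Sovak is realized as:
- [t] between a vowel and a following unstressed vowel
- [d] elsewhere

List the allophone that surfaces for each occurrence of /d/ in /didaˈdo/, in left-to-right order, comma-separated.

[d], [t], [d]

Occurrence 1 (position 1): no conditioning environment matches → elsewhere allophone [d].
Occurrence 2 (position 3): between a vowel and a following unstressed vowel → [t].
Occurrence 3 (position 5): no conditioning environment matches → elsewhere allophone [d].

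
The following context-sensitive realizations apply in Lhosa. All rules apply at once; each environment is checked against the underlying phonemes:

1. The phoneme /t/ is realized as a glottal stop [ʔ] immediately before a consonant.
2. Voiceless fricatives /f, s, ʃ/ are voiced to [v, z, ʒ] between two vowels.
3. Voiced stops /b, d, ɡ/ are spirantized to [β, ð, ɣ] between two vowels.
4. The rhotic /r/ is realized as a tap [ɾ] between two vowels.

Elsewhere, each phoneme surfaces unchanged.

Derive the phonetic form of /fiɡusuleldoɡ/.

[fiɣuzuleldoɡ]

/f/ (word-initial) is in the target of rule 2 but the environment (between two vowels) is not met → [f].
/i/ (between /f/ and /ɡ/): no rule targets it → [i].
/ɡ/ (between /i/ and /u/): between two vowels, so rule 3 applies → [ɣ].
/u/ — not in any rule's target class → [u].
/s/ meets the environment for rule 2 (between two vowels) → [z].
/u/ — not in any rule's target class → [u].
/l/ (between /u/ and /e/) is unaffected → [l].
/e/ (between /l/ and /l/): no rule targets it → [e].
/l/ (between /e/ and /d/): no rule targets it → [l].
/d/ (between /l/ and /o/) fails the environment for rule 3, so it stays [d].
/o/ — not in any rule's target class → [o].
/ɡ/ — word-final; rule 3 does not apply here → [ɡ].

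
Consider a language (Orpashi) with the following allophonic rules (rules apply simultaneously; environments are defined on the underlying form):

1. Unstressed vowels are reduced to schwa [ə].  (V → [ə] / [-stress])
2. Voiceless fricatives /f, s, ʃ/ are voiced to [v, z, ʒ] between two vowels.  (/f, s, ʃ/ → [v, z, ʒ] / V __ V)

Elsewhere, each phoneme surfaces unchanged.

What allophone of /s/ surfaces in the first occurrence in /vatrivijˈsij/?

[s]

/s/ — between /j/ and /i/; rule 2 does not apply here → [s].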